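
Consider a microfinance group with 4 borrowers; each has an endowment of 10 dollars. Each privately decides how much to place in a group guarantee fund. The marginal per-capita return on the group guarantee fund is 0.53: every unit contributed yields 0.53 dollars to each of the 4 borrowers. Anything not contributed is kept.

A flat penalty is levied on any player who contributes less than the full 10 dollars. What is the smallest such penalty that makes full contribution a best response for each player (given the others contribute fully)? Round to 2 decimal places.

Given the others contribute fully, the best deviation is to contribute 0 (any partial contribution still incurs the fine and gives up units whose private return 0.53 is below 1).
Deviating from 10 to 0 saves 10 dollars but forfeits the deviator's share of the drop in the group guarantee fund: 0.53 × 10 = 5.30.
So the deviation gain is 10 − 5.30 = 4.70, and the fine must be at least 4.70 dollars to wipe it out.

4.70 dollars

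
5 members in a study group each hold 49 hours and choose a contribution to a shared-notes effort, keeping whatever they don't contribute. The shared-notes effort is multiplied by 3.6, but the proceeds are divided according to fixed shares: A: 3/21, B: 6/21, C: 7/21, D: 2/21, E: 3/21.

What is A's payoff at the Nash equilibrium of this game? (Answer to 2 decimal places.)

99.40 hours

Each unit j contributes comes back to j as 3.6 × (j's share), so j prefers to contribute only if that share exceeds 1/3.6 = 0.2778; otherwise keeping the unit dominates.
B and C clear that bar, contributing 49 each; the remaining 3 contribute 0. Total contributed: 98.
A keeps 49 and receives 3.6 × 98 × 3/21 = 50.40 from the shared-notes effort, for a payoff of 99.40.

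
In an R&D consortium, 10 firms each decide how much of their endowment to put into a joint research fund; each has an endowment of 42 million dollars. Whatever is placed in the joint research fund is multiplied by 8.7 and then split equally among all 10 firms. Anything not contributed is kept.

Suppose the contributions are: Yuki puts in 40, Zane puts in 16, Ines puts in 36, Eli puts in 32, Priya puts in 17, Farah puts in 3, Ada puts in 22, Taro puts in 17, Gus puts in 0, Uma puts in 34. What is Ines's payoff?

194.79 million dollars

Total contributed: 40 + 16 + 36 + 32 + 17 + 3 + 22 + 17 + 0 + 34 = 217.
Each receives 8.7 × 217 / 10 = 188.79 from the joint research fund.
Ines keeps 42 − 36 = 6, so Ines's payoff is 6 + 188.79 = 194.79.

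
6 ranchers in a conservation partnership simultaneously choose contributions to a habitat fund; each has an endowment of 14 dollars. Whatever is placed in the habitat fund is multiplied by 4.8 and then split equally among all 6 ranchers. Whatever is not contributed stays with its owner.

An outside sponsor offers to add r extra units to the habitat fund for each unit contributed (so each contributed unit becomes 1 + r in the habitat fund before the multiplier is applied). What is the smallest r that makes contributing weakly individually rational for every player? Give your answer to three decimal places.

With matching at rate r, one contributed unit becomes (1 + r) in the habitat fund and returns 4.8 × (1 + r) / 6 to the contributor.
Setting this equal to 1: 1 + r = 6/4.8 = 1.2500.
So the minimum matching rate is r = 1.2500 − 1 = 0.250.

0.250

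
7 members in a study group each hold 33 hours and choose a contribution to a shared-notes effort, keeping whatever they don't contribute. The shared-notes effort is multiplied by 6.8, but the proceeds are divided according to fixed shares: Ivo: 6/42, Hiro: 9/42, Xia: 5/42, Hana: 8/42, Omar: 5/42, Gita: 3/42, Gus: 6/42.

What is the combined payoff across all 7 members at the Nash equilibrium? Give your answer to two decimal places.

Each unit j contributes comes back to j as 6.8 × (j's share), so j prefers to contribute only if that share exceeds 1/6.8 = 0.1471; otherwise keeping the unit dominates.
Hiro and Hana clear that bar, contributing 33 each; the remaining 5 contribute 0. Total contributed: 66.
The shared-notes effort pays out 6.8 × 66 = 448.80 in total (split across the unequal shares, but the aggregate is all that matters for the group sum).
The 5 free-riders keep 33 each, adding 165. Group total = 165 + 448.80 = 613.80.

613.80 hours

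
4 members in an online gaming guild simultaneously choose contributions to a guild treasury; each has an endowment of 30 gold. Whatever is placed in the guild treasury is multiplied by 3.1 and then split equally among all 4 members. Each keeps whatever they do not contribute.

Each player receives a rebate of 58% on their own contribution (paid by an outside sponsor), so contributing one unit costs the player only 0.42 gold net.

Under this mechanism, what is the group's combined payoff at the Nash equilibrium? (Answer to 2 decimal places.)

441.60 gold

With the mechanism, a contributed unit returns (3.1/4) / 0.42 = 1.8452 per unit of net cost to the contributor — now above 1 — so contributing fully is weakly dominant for every player.
At the Nash equilibrium everyone contributes 30. Group total payoff = 4 × (30 × 0.58 + 3.1 × 30) = 441.60.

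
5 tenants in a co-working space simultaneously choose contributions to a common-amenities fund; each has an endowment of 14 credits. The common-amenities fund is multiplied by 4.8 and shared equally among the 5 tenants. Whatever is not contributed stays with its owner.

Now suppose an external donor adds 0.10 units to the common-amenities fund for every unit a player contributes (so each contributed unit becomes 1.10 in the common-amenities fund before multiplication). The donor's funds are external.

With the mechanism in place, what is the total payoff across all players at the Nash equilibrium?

Under the mechanism each unit contributed yields 4.8 × 1.10 / 5 = 1.0560 back to its contributor per unit of net cost, which exceeds 1, making full contribution the dominant choice for everyone.
At the Nash equilibrium everyone contributes 14. Group total payoff = 4.8 × 1.10 × 70 = 369.60.

369.60 credits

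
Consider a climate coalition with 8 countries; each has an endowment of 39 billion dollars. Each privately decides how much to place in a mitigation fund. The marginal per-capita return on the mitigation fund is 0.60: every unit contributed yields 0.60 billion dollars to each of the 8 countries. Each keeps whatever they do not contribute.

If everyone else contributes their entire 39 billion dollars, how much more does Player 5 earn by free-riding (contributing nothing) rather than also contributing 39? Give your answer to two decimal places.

Switching from a contribution of 39 to 0 lets Player 5 keep an extra 39 billion dollars, but lowers the mitigation fund by 39, which costs Player 5 their own share of that drop: 0.60 × 39 = 23.40.
Net gain = 39 − 23.40 = 15.60. The private return per contributed unit (0.60) is below 1, so free-riding is indeed the best response regardless of what the others do.

15.60 billion dollars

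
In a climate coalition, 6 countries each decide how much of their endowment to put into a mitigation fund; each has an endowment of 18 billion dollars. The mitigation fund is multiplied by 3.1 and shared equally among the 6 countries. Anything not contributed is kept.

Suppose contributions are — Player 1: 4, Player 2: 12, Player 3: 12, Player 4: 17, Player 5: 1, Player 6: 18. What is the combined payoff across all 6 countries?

Total contributed: 4 + 12 + 12 + 17 + 1 + 18 = 64; total kept: 6 × 18 − 64 = 44.
The mitigation fund pays out 3.1 × 64 = 198.40 in aggregate.
Group total = 44 + 198.40 = 242.40.

242.40 billion dollars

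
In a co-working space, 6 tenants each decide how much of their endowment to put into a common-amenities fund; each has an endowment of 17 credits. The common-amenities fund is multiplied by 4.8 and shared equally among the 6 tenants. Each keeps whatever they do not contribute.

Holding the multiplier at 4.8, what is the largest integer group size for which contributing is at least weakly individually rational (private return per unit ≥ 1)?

4

Private return per unit is 4.8/(group size), which is ≥ 1 whenever the group size is ≤ 4.8.
The largest such integer is 4.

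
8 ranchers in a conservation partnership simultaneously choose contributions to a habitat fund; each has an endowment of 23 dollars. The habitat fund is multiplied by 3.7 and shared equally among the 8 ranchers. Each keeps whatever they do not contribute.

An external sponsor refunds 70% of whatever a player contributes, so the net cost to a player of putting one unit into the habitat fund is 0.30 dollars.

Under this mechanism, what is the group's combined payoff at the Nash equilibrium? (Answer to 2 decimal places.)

With the mechanism, a contributed unit returns (3.7/8) / 0.30 = 1.5417 per unit of net cost to the contributor — now above 1 — so contributing fully is weakly dominant for every player.
At the Nash equilibrium everyone contributes 23. Group total payoff = 8 × (23 × 0.70 + 3.7 × 23) = 809.60.

809.60 dollars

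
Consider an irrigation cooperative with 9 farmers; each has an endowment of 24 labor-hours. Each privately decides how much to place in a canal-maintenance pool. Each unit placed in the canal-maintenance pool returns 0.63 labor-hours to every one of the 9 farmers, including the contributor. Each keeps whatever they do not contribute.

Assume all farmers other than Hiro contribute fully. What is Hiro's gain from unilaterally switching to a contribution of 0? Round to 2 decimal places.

Switching from a contribution of 24 to 0 lets Hiro keep an extra 24 labor-hours, but lowers the canal-maintenance pool by 24, which costs Hiro their own share of that drop: 0.63 × 24 = 15.12.
Net gain = 24 − 15.12 = 8.88. The private return per contributed unit (0.63) is below 1, so free-riding is indeed the best response regardless of what the others do.

8.88 labor-hours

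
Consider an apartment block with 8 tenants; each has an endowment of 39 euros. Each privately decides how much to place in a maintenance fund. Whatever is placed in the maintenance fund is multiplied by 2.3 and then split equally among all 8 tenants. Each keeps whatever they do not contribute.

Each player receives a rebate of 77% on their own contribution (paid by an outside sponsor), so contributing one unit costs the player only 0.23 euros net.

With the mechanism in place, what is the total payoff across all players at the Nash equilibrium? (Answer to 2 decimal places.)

957.84 euros

The effective private return per unit is now (2.3/8) / 0.23 = 1.2500 > 1, so every player's dominant strategy flips to full contribution.
At the Nash equilibrium everyone contributes 39. Group total payoff = 8 × (39 × 0.77 + 2.3 × 39) = 957.84.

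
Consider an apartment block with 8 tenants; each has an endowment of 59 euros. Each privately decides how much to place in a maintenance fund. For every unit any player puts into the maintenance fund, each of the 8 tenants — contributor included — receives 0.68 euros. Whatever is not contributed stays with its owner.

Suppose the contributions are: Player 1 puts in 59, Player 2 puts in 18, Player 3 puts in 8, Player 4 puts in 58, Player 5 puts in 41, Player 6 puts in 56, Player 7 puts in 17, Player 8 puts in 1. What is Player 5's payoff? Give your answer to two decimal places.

Total contributed: 59 + 18 + 8 + 58 + 41 + 56 + 17 + 1 = 258.
Each receives 0.68 × 258 = 175.44 from the maintenance fund.
Player 5 keeps 59 − 41 = 18, so Player 5's payoff is 18 + 175.44 = 193.44.

193.44 euros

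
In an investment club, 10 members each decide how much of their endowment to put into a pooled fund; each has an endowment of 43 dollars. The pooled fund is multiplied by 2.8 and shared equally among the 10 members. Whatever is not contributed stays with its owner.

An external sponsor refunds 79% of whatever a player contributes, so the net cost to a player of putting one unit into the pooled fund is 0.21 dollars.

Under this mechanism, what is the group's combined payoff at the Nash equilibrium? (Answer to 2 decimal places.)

1543.70 dollars

With the mechanism, a contributed unit returns (2.8/10) / 0.21 = 1.3333 per unit of net cost to the contributor — now above 1 — so contributing fully is weakly dominant for every player.
So the Nash equilibrium is full contribution by all 10; the group earns 10 × (43 × 0.79 + 2.8 × 43) = 1543.70.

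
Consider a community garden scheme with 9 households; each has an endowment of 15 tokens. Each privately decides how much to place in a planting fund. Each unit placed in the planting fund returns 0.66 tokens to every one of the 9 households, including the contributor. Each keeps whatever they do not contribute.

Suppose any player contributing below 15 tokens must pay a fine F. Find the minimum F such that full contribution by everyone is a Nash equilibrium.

Given the others contribute fully, the best deviation is to contribute 0 (any partial contribution still incurs the fine and gives up units whose private return 0.66 is below 1).
Deviating from 15 to 0 saves 15 tokens but forfeits the deviator's share of the drop in the planting fund: 0.66 × 15 = 9.90.
So the deviation gain is 15 − 9.90 = 5.10, and the fine must be at least 5.10 tokens to wipe it out.

5.10 tokens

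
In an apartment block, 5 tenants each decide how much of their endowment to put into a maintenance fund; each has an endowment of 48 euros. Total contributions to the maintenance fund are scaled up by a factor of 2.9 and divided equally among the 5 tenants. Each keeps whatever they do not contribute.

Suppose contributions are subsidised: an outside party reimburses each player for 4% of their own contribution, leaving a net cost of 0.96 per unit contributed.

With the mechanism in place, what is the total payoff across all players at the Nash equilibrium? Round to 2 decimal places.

Even with the mechanism, each unit contributed returns only (2.9/5) / 0.96 = 0.6042 per unit of net cost, so contributing nothing is still dominant.
At the Nash equilibrium no one contributes; group total payoff = 5 × 48 = 240.

240.00 euros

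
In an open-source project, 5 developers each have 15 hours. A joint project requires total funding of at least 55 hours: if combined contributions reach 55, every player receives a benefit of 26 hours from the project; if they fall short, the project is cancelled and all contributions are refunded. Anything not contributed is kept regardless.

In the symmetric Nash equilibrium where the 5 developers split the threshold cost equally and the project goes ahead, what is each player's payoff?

Equal share of the threshold: 55/5 = 11.
At this profile no one gains by cutting their contribution: any cut drops the total below 55, the project is cancelled, contributions are refunded, and the deviator ends with 15, which is less than 15 − 11 + 26 = 30. Contributing more than 11 just wastes the excess. So contributing exactly 11 is a best response.
Each player's payoff: 15 − 11 + 26 = 30.

30 hours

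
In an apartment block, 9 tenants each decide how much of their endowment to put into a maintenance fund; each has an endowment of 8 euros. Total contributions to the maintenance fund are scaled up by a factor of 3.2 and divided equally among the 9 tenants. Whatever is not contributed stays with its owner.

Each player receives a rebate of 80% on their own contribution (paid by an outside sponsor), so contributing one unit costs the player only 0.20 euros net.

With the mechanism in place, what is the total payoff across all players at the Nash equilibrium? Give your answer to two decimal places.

Under the mechanism each unit contributed yields (3.2/9) / 0.20 = 1.7778 back to its contributor per unit of net cost, which exceeds 1, making full contribution the dominant choice for everyone.
At the Nash equilibrium everyone contributes 8. Group total payoff = 9 × (8 × 0.80 + 3.2 × 8) = 288.00.

288.00 euros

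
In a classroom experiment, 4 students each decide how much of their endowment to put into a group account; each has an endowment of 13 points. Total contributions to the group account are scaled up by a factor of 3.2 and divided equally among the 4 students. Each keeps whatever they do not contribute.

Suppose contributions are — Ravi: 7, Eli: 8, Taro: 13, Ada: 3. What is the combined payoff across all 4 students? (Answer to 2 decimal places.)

120.20 points

Total contributed: 7 + 8 + 13 + 3 = 31; total kept: 4 × 13 − 31 = 21.
The group account pays out 3.2 × 31 = 99.20 in aggregate.
Group total = 21 + 99.20 = 120.20.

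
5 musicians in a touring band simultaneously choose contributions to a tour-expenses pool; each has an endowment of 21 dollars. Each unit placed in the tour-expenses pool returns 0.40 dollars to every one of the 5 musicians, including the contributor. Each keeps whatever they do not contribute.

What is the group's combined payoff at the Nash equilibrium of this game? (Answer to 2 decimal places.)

The private return per contributed unit is 0.40 < 1, so contributing 0 is dominant for every player. At the Nash equilibrium everyone keeps their 21, and the group total is 5 × 21 = 105.

105.00 dollars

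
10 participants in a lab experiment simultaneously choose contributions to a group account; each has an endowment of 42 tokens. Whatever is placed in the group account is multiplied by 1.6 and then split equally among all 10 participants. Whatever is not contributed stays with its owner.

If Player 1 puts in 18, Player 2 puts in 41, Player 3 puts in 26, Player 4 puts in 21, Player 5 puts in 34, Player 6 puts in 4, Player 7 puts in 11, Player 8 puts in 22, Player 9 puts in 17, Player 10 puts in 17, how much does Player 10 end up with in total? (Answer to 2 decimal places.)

58.76 tokens

Total contributed: 18 + 41 + 26 + 21 + 34 + 4 + 11 + 22 + 17 + 17 = 211.
Each receives 1.6 × 211 / 10 = 33.76 from the group account.
Player 10 keeps 42 − 17 = 25, so Player 10's payoff is 25 + 33.76 = 58.76.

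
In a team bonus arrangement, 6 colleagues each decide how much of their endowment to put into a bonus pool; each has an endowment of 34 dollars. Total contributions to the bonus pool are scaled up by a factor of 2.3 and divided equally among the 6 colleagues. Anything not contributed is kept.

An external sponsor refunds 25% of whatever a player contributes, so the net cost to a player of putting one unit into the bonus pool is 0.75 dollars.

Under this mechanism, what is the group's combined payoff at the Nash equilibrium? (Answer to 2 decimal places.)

Even with the mechanism, each unit contributed returns only (2.3/6) / 0.75 = 0.5111 per unit of net cost, so contributing nothing is still dominant.
At the Nash equilibrium no one contributes; group total payoff = 6 × 34 = 204.

204.00 dollars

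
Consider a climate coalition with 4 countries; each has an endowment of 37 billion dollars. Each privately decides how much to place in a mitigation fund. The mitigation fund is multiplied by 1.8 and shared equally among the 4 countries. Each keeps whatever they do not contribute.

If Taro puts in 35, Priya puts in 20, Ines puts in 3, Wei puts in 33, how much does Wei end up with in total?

44.95 billion dollars

Total contributed: 35 + 20 + 3 + 33 = 91.
Each receives 1.8 × 91 / 4 = 40.95 from the mitigation fund.
Wei keeps 37 − 33 = 4, so Wei's payoff is 4 + 40.95 = 44.95.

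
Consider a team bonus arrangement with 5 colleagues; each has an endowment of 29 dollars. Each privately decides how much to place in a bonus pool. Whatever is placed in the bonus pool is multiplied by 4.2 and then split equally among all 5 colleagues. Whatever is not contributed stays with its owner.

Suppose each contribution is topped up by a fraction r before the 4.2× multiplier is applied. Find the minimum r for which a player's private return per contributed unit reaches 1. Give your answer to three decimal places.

With matching at rate r, one contributed unit becomes (1 + r) in the bonus pool and returns 4.2 × (1 + r) / 5 to the contributor.
Setting this equal to 1: 1 + r = 5/4.2 = 1.1905.
So the minimum matching rate is r = 1.1905 − 1 = 0.190.

0.190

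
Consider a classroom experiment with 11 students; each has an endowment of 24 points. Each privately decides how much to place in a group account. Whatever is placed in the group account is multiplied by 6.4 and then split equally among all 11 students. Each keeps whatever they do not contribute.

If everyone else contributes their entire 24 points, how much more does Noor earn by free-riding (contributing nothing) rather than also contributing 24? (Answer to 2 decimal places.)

Switching from a contribution of 24 to 0 lets Noor keep an extra 24 points, but lowers the group account by 24, which costs Noor their own share of that drop: 6.4/11 × 24 = 13.96.
Net gain = 24 − 13.96 = 10.04. The private return per contributed unit (0.5818) is below 1, so free-riding is indeed the best response regardless of what the others do.

10.04 points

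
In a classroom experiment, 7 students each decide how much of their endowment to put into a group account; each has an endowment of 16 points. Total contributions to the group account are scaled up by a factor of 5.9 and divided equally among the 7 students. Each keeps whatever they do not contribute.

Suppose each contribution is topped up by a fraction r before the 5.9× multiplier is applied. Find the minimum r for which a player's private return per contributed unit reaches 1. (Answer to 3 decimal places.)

0.186

With matching at rate r, one contributed unit becomes (1 + r) in the group account and returns 5.9 × (1 + r) / 7 to the contributor.
Setting this equal to 1: 1 + r = 7/5.9 = 1.1864.
So the minimum matching rate is r = 1.1864 − 1 = 0.186.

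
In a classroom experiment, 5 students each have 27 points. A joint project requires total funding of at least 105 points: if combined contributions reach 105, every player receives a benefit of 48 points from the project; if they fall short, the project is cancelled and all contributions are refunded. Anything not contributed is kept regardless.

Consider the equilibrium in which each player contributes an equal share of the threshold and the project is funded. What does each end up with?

Equal share of the threshold: 105/5 = 21.
At this profile no one gains by cutting their contribution: any cut drops the total below 105, the project is cancelled, contributions are refunded, and the deviator ends with 27, which is less than 27 − 21 + 48 = 54. Contributing more than 21 just wastes the excess. So contributing exactly 21 is a best response.
Each player's payoff: 27 − 21 + 48 = 54.

54 points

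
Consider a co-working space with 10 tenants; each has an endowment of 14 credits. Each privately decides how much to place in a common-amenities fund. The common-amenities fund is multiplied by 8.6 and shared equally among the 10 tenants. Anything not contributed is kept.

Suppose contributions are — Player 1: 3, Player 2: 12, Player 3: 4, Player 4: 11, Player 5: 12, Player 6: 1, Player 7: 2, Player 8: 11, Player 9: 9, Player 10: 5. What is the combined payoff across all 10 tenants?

672.00 credits

Total contributed: 3 + 12 + 4 + 11 + 12 + 1 + 2 + 11 + 9 + 5 = 70; total kept: 10 × 14 − 70 = 70.
The common-amenities fund pays out 8.6 × 70 = 602.00 in aggregate.
Group total = 70 + 602.00 = 672.00.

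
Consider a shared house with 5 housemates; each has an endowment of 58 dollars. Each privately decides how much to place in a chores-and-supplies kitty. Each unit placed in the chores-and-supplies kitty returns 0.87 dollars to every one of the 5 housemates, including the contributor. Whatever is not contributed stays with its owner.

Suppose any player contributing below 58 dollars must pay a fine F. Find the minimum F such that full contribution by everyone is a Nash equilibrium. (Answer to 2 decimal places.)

Given the others contribute fully, the best deviation is to contribute 0 (any partial contribution still incurs the fine and gives up units whose private return 0.87 is below 1).
Deviating from 58 to 0 saves 58 dollars but forfeits the deviator's share of the drop in the chores-and-supplies kitty: 0.87 × 58 = 50.46.
So the deviation gain is 58 − 50.46 = 7.54, and the fine must be at least 7.54 dollars to wipe it out.

7.54 dollars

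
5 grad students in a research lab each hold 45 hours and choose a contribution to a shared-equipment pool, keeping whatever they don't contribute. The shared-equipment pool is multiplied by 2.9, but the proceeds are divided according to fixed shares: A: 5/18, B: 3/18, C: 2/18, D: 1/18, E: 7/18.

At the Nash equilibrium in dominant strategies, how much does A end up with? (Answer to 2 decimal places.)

Player j's private return per contributed unit is 2.9 × (j's share). Contributing is weakly dominant for j when that share is at least 1/2.9 = 0.3448, and contributing 0 is dominant otherwise.
E alone (share 7/18) is above the threshold, contributing 45; the remaining 4 contribute 0. Total contributed: 45.
A keeps 45 and receives 2.9 × 45 × 5/18 = 36.25 from the shared-equipment pool, for a payoff of 81.25.

81.25 hours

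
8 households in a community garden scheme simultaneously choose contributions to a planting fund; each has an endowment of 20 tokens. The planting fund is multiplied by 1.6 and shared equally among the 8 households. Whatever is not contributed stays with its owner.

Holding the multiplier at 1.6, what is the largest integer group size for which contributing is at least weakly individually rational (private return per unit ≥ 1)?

1

Private return per unit is 1.6/(group size), which is ≥ 1 whenever the group size is ≤ 1.6.
The largest such integer is 1.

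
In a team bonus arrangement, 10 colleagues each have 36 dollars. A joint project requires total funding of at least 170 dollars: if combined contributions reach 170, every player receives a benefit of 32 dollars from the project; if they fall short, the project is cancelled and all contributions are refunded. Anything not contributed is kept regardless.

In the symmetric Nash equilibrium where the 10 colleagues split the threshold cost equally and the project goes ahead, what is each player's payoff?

51 dollars

Equal share of the threshold: 170/10 = 17.
At this profile no one gains by cutting their contribution: any cut drops the total below 170, the project is cancelled, contributions are refunded, and the deviator ends with 36, which is less than 36 − 17 + 32 = 51. Contributing more than 17 just wastes the excess. So contributing exactly 17 is a best response.
Each player's payoff: 36 − 17 + 32 = 51.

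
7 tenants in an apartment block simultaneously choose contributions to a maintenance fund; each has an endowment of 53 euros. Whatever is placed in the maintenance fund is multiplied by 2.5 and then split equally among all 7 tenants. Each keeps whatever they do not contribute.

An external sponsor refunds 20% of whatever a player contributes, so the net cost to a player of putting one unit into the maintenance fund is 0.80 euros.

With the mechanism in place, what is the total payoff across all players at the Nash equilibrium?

The effective private return is (2.5/7) / 0.80 = 0.4464, which is still under 1, so the mechanism doesn't change anyone's dominant strategy: zero contribution.
At the Nash equilibrium no one contributes; group total payoff = 7 × 53 = 371.

371.00 euros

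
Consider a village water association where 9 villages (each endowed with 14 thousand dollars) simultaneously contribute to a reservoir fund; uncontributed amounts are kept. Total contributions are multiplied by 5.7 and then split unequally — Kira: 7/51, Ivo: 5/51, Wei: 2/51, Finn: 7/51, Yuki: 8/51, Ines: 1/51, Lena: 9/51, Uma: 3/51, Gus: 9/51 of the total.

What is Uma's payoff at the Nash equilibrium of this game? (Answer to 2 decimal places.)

23.39 thousand dollars

For player j, contributing a unit is worthwhile iff 5.7 × (j's share) ≥ 1, i.e. iff j's share is at least 0.1754.
Lena and Gus clear that bar, contributing 14 each; the remaining 7 contribute 0. Total contributed: 28.
Uma keeps 14 and receives 5.7 × 28 × 3/51 = 9.39 from the reservoir fund, for a payoff of 23.39.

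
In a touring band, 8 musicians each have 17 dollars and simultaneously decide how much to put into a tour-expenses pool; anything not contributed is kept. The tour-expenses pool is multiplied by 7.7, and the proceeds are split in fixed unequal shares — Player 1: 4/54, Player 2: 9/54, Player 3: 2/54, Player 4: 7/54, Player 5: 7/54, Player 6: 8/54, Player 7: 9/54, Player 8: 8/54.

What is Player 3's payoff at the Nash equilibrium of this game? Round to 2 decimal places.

36.39 dollars

Each unit j contributes comes back to j as 7.7 × (j's share), so j prefers to contribute only if that share exceeds 1/7.7 = 0.1299; otherwise keeping the unit dominates.
Player 2, Player 6, Player 7 and Player 8 clear that bar, contributing 17 each; the remaining 4 contribute 0. Total contributed: 68.
Player 3 keeps 17 and receives 7.7 × 68 × 2/54 = 19.39 from the tour-expenses pool, for a payoff of 36.39.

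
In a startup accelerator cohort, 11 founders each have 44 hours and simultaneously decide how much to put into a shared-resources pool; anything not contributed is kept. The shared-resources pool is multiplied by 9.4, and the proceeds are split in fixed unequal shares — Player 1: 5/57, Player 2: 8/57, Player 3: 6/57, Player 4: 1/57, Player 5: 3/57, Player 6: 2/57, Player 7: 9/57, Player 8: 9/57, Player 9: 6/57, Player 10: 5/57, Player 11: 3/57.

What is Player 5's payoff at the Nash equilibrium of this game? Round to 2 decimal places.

109.31 hours

Player j's private return per contributed unit is 9.4 × (j's share). Contributing is weakly dominant for j when that share is at least 1/9.4 = 0.1064, and contributing 0 is dominant otherwise.
Player 2, Player 7 and Player 8 are above the threshold, contributing 44 each; the remaining 8 contribute 0. Total contributed: 132.
Player 5 keeps 44 and receives 9.4 × 132 × 3/57 = 65.31 from the shared-resources pool, for a payoff of 109.31.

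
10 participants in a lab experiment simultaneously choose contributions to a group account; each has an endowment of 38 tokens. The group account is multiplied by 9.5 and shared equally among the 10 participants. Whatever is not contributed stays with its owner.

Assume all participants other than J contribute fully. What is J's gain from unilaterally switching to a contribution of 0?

1.90 tokens

Switching from a contribution of 38 to 0 lets J keep an extra 38 tokens, but lowers the group account by 38, which costs J their own share of that drop: 9.5/10 × 38 = 36.10.
Net gain = 38 − 36.10 = 1.90. The private return per contributed unit (0.9500) is below 1, so free-riding is indeed the best response regardless of what the others do.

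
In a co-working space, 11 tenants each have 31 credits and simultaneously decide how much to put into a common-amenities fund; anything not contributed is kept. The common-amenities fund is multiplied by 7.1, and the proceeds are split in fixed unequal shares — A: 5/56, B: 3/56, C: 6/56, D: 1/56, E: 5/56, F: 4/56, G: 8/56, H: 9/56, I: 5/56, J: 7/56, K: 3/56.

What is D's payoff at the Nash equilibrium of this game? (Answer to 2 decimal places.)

Player j's private return per contributed unit is 7.1 × (j's share). Contributing is weakly dominant for j when that share is at least 1/7.1 = 0.1408, and contributing 0 is dominant otherwise.
G and H clear that bar, contributing 31 each; the remaining 9 contribute 0. Total contributed: 62.
D keeps 31 and receives 7.1 × 62 × 1/56 = 7.86 from the common-amenities fund, for a payoff of 38.86.

38.86 credits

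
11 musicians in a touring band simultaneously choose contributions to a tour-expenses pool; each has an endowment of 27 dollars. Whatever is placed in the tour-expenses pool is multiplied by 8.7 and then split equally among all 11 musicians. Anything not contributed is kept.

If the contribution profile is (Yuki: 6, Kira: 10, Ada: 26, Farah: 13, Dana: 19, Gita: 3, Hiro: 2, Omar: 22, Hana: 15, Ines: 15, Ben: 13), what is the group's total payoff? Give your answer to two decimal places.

1405.80 dollars

Total contributed: 6 + 10 + 26 + 13 + 19 + 3 + 2 + 22 + 15 + 15 + 13 = 144; total kept: 11 × 27 − 144 = 153.
The tour-expenses pool pays out 8.7 × 144 = 1252.80 in aggregate.
Group total = 153 + 1252.80 = 1405.80.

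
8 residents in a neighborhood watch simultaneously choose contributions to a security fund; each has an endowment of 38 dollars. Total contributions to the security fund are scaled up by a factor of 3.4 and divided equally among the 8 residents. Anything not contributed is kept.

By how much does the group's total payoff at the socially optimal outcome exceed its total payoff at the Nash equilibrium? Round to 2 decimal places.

Each contributed unit returns 3.4/8 = 0.4250 to its contributor — below 1 — so contributing 0 is dominant for every player. At the Nash equilibrium everyone keeps their 38, and the group total is 8 × 38 = 304.
Each contributed unit returns 3.400 to the group as a whole (0.4250 to each of 8 players), which exceeds 1, so the social optimum is full contribution: group total = 3.400 × 304 = 1033.60.
Efficiency loss = 1033.60 − 304 = 729.60.

729.60 dollars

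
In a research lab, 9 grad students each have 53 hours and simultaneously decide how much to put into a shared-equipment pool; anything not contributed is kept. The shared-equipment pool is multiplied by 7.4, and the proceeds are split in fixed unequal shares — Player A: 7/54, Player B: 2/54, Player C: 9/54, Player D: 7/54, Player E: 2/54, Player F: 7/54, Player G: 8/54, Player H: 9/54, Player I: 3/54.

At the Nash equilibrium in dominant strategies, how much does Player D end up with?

205.52 hours

Each unit j contributes comes back to j as 7.4 × (j's share), so j prefers to contribute only if that share exceeds 1/7.4 = 0.1351; otherwise keeping the unit dominates.
Player C, Player G and Player H clear that bar, contributing 53 each; the remaining 6 contribute 0. Total contributed: 159.
Player D keeps 53 and receives 7.4 × 159 × 7/54 = 152.52 from the shared-equipment pool, for a payoff of 205.52.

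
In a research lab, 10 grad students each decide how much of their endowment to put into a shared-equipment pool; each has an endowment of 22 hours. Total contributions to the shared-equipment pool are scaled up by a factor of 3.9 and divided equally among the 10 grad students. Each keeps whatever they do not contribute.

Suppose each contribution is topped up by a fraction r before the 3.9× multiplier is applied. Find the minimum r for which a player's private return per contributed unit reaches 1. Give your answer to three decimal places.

With matching at rate r, one contributed unit becomes (1 + r) in the shared-equipment pool and returns 3.9 × (1 + r) / 10 to the contributor.
Setting this equal to 1: 1 + r = 10/3.9 = 2.5641.
So the minimum matching rate is r = 2.5641 − 1 = 1.564.

1.564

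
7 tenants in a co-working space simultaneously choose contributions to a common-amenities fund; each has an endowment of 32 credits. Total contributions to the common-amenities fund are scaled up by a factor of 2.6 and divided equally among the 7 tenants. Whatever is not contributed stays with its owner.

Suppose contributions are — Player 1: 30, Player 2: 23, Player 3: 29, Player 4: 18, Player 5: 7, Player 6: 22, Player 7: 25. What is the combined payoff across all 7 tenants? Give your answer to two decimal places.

Total contributed: 30 + 23 + 29 + 18 + 7 + 22 + 25 = 154; total kept: 7 × 32 − 154 = 70.
The common-amenities fund pays out 2.6 × 154 = 400.40 in aggregate.
Group total = 70 + 400.40 = 470.40.

470.40 credits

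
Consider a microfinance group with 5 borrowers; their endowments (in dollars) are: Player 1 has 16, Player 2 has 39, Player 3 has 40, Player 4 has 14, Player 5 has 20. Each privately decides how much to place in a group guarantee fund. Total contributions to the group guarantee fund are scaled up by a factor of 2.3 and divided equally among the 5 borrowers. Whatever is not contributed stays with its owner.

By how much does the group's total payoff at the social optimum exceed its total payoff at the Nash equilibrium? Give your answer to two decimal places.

167.70 dollars

The private return per contributed unit is 2.3/5 = 0.4600 < 1 for every player regardless of endowment, so the Nash equilibrium is zero contribution and the group total is Σ E_j = 16 + 39 + 40 + 14 + 20 = 129.
Each contributed unit returns 2.300 to the group, so the social optimum is full contribution by everyone: group total = 2.300 × 129 = 296.70.
Efficiency loss = (2.300 − 1) × 129 = 167.70.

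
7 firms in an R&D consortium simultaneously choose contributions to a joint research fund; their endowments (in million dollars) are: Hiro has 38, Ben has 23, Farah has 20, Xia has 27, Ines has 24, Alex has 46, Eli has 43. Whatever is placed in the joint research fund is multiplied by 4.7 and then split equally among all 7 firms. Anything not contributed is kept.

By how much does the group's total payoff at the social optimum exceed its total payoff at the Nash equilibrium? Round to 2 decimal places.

817.70 million dollars

The private return per contributed unit is 4.7/7 = 0.6714 < 1 for every player regardless of endowment, so the Nash equilibrium is zero contribution and the group total is Σ E_j = 38 + 23 + 20 + 27 + 24 + 46 + 43 = 221.
Each contributed unit returns 4.700 to the group, so the social optimum is full contribution by everyone: group total = 4.700 × 221 = 1038.70.
Efficiency loss = (4.700 − 1) × 221 = 817.70.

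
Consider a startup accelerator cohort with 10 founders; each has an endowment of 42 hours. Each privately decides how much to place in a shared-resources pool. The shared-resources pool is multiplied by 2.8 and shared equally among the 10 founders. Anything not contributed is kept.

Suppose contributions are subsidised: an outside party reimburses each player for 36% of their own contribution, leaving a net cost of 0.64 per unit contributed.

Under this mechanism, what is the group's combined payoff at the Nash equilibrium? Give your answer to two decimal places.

With the mechanism, a contributed unit returns (2.8/10) / 0.64 = 0.4375 per unit of net cost — still below 1 — so contributing 0 remains dominant for every player.
At the Nash equilibrium no one contributes; group total payoff = 10 × 42 = 420.

420.00 hours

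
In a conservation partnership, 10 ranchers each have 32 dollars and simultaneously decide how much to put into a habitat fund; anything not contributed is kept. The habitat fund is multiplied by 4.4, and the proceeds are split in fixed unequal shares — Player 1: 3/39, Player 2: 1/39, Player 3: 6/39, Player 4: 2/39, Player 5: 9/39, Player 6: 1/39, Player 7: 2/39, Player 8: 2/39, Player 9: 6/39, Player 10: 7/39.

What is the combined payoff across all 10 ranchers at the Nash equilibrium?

Each unit j contributes comes back to j as 4.4 × (j's share), so j prefers to contribute only if that share exceeds 1/4.4 = 0.2273; otherwise keeping the unit dominates.
Only Player 5 (9/39) clears that bar, contributing 32; the remaining 9 contribute 0. Total contributed: 32.
The habitat fund pays out 4.4 × 32 = 140.80 in total (split across the unequal shares, but the aggregate is all that matters for the group sum).
The 9 free-riders keep 32 each, adding 288. Group total = 288 + 140.80 = 428.80.

428.80 dollars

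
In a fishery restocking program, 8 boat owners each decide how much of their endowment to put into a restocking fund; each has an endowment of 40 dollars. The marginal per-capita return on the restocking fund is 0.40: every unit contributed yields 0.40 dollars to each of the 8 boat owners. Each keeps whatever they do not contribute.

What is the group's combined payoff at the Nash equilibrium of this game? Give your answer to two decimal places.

320.00 dollars

The private return per contributed unit is 0.40 < 1, so contributing 0 is dominant for every player. At the Nash equilibrium everyone keeps their 40, and the group total is 8 × 40 = 320.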